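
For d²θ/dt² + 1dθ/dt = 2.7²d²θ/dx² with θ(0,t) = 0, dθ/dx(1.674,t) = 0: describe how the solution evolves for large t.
θ → 0. Damping (γ=1) dissipates energy; oscillations decay exponentially.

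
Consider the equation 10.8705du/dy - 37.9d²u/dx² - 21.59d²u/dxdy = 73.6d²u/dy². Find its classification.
Rewriting in standard form: -37.9d²u/dx² - 21.59d²u/dxdy - 73.6d²u/dy² + 10.8705du/dy = 0. Elliptic. (A = -37.9, B = -21.59, C = -73.6 gives B² - 4AC = -10691.6319.)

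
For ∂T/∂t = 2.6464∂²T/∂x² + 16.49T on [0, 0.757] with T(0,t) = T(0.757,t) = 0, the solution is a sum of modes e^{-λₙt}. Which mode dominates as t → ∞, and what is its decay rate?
Eigenvalues: λₙ = 2.6464n²π²/0.757² - 16.49.
First three modes:
  n=1: λ₁ = 2.6464π²/0.757² - 16.49 ≈ 29.089
  n=2: λ₂ = 10.5856π²/0.757² - 16.49 ≈ 165.825
  n=3: λ₃ = 23.8176π²/0.757² - 16.49 ≈ 393.72
Since 2.6464π²/0.757² ≈ 45.579 > 16.49, all λₙ > 0.
The n=1 mode decays slowest → dominates as t → ∞.
Asymptotic: T ~ c₁ sin(πx/0.757) e^{-λ₁t} with decay rate λ₁ ≈ 29.089.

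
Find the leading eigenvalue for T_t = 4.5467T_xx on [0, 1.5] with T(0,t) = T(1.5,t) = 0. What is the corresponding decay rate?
Eigenvalues: λₙ = 4.5467n²π²/1.5².
First three modes:
  n=1: λ₁ = 4.5467π²/1.5² ≈ 19.944
  n=2: λ₂ = 18.1868π²/1.5² ≈ 79.776 (4× faster decay)
  n=3: λ₃ = 40.9203π²/1.5² ≈ 179.497 (9× faster decay)
As t → ∞, higher modes decay exponentially faster. The n=1 mode dominates: T ~ c₁ sin(πx/1.5) e^{-λ₁t}.
Decay rate: λ₁ = 4.5467π²/1.5² ≈ 19.944.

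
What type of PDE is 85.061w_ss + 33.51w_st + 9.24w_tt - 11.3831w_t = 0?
With A = 85.061, B = 33.51, C = 9.24, the discriminant is -2020.93446. This is an elliptic PDE.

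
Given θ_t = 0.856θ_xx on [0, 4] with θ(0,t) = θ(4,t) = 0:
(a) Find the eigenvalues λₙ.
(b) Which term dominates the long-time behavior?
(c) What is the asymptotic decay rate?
Eigenvalues: λₙ = 0.856n²π²/4².
First three modes:
  n=1: λ₁ = 0.856π²/4² ≈ 0.528
  n=2: λ₂ = 3.424π²/4² ≈ 2.112 (4× faster decay)
  n=3: λ₃ = 7.704π²/4² ≈ 4.752 (9× faster decay)
As t → ∞, higher modes decay exponentially faster. The n=1 mode dominates: θ ~ c₁ sin(πx/4) e^{-λ₁t}.
Decay rate: λ₁ = 0.856π²/4² ≈ 0.528.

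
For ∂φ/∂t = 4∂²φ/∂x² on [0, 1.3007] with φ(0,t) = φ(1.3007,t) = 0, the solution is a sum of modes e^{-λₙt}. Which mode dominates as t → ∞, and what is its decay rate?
Eigenvalues: λₙ = 4n²π²/1.3007².
First three modes:
  n=1: λ₁ = 4π²/1.3007² ≈ 23.335
  n=2: λ₂ = 16π²/1.3007² ≈ 93.339 (4× faster decay)
  n=3: λ₃ = 36π²/1.3007² ≈ 210.014 (9× faster decay)
As t → ∞, higher modes decay exponentially faster. The n=1 mode dominates: φ ~ c₁ sin(πx/1.3007) e^{-λ₁t}.
Decay rate: λ₁ = 4π²/1.3007² ≈ 23.335.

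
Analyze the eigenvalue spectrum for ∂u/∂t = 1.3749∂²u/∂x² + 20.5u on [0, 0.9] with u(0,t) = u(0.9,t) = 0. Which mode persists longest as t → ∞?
Eigenvalues: λₙ = 1.3749n²π²/0.9² - 20.5.
First three modes:
  n=1: λ₁ = 1.3749π²/0.9² - 20.5 ≈ -3.747
  n=2: λ₂ = 5.4996π²/0.9² - 20.5 ≈ 46.511
  n=3: λ₃ = 12.3741π²/0.9² - 20.5 ≈ 130.275
Since 1.3749π²/0.9² ≈ 16.753 < 20.5, λ₁ < 0.
The n=1 mode grows fastest (−λₙ is largest for n=1) → dominates.
Asymptotic: u ~ c₁ sin(πx/0.9) e^{3.747t} (exponential growth at rate −λ₁ ≈ 3.747).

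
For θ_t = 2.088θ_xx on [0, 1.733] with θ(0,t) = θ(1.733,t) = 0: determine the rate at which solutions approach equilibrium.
Eigenvalues: λₙ = 2.088n²π²/1.733².
First three modes:
  n=1: λ₁ = 2.088π²/1.733² ≈ 6.862
  n=2: λ₂ = 8.352π²/1.733² ≈ 27.447 (4× faster decay)
  n=3: λ₃ = 18.792π²/1.733² ≈ 61.755 (9× faster decay)
As t → ∞, higher modes decay exponentially faster. The n=1 mode dominates: θ ~ c₁ sin(πx/1.733) e^{-λ₁t}.
Decay rate: λ₁ = 2.088π²/1.733² ≈ 6.862.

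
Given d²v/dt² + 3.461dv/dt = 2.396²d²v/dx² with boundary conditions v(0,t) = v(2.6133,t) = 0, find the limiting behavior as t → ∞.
v → 0. Damping (γ=3.461) dissipates energy; oscillations decay exponentially.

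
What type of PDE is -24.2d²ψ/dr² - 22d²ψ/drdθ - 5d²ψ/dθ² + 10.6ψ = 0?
With A = -24.2, B = -22, C = -5, the discriminant is 0. This is a parabolic PDE.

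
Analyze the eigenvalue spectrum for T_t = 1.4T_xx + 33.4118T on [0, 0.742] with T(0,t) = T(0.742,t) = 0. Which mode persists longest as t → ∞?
Eigenvalues: λₙ = 1.4n²π²/0.742² - 33.4118.
First three modes:
  n=1: λ₁ = 1.4π²/0.742² - 33.4118 ≈ -8.315
  n=2: λ₂ = 5.6π²/0.742² - 33.4118 ≈ 66.976
  n=3: λ₃ = 12.6π²/0.742² - 33.4118 ≈ 192.46
Since 1.4π²/0.742² ≈ 25.097 < 33.4118, λ₁ < 0.
The n=1 mode grows fastest (−λₙ is largest for n=1) → dominates.
Asymptotic: T ~ c₁ sin(πx/0.742) e^{8.315t} (exponential growth at rate −λ₁ ≈ 8.315).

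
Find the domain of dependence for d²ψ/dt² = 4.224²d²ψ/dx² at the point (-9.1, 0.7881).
Domain of dependence: [-12.4289344, -5.7710656]. Signals travel at speed 4.224, so data within |x - -9.1| ≤ 4.224·0.7881 = 3.3289344 can reach the point.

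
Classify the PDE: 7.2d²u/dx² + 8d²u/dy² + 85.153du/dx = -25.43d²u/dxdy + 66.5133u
Rewriting in standard form: 7.2d²u/dx² + 25.43d²u/dxdy + 8d²u/dy² + 85.153du/dx - 66.5133u = 0. A = 7.2, B = 25.43, C = 8. Discriminant B² - 4AC = 416.2849. Since 416.2849 > 0, hyperbolic.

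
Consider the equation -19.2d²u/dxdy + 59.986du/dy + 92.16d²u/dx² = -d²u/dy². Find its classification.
Rewriting in standard form: 92.16d²u/dx² - 19.2d²u/dxdy + d²u/dy² + 59.986du/dy = 0. Parabolic. (A = 92.16, B = -19.2, C = 1 gives B² - 4AC = 0.)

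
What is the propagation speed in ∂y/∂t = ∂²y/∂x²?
Infinite. The heat equation is parabolic, not hyperbolic, so disturbances propagate instantly.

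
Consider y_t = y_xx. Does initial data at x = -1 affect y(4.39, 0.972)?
Yes, for any finite x. The heat equation has infinite propagation speed, so all initial data affects all points at any t > 0.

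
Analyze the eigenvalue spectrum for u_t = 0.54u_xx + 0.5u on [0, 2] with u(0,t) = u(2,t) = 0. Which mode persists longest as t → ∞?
Eigenvalues: λₙ = 0.54n²π²/2² - 0.5.
First three modes:
  n=1: λ₁ = 0.54π²/2² - 0.5 ≈ 0.832
  n=2: λ₂ = 2.16π²/2² - 0.5 ≈ 4.83
  n=3: λ₃ = 4.86π²/2² - 0.5 ≈ 11.492
Since 0.54π²/2² ≈ 1.332 > 0.5, all λₙ > 0.
The n=1 mode decays slowest → dominates as t → ∞.
Asymptotic: u ~ c₁ sin(πx/2) e^{-λ₁t} with decay rate λ₁ ≈ 0.832.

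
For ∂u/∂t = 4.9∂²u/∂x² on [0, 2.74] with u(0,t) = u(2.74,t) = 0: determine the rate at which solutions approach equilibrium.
Eigenvalues: λₙ = 4.9n²π²/2.74².
First three modes:
  n=1: λ₁ = 4.9π²/2.74² ≈ 6.442
  n=2: λ₂ = 19.6π²/2.74² ≈ 25.766 (4× faster decay)
  n=3: λ₃ = 44.1π²/2.74² ≈ 57.975 (9× faster decay)
As t → ∞, higher modes decay exponentially faster. The n=1 mode dominates: u ~ c₁ sin(πx/2.74) e^{-λ₁t}.
Decay rate: λ₁ = 4.9π²/2.74² ≈ 6.442.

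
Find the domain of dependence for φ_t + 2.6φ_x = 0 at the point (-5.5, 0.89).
A single point: x = -7.814. The characteristic through (-5.5, 0.89) is x - 2.6t = const, so x = -5.5 - 2.6·0.89 = -7.814.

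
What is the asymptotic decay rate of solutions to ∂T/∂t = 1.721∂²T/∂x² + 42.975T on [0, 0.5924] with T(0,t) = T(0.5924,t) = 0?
Eigenvalues: λₙ = 1.721n²π²/0.5924² - 42.975.
First three modes:
  n=1: λ₁ = 1.721π²/0.5924² - 42.975 ≈ 5.426
  n=2: λ₂ = 6.884π²/0.5924² - 42.975 ≈ 150.627
  n=3: λ₃ = 15.489π²/0.5924² - 42.975 ≈ 392.63
Since 1.721π²/0.5924² ≈ 48.401 > 42.975, all λₙ > 0.
The n=1 mode decays slowest → dominates as t → ∞.
Asymptotic: T ~ c₁ sin(πx/0.5924) e^{-λ₁t} with decay rate λ₁ ≈ 5.426.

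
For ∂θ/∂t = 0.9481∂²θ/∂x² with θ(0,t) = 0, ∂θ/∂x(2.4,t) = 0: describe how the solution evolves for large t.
θ → 0. Heat escapes through the Dirichlet boundary.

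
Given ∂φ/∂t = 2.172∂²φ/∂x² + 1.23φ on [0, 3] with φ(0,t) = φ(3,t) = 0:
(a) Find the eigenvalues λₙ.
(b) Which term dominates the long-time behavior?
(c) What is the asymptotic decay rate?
Eigenvalues: λₙ = 2.172n²π²/3² - 1.23.
First three modes:
  n=1: λ₁ = 2.172π²/3² - 1.23 ≈ 1.152
  n=2: λ₂ = 8.688π²/3² - 1.23 ≈ 8.297
  n=3: λ₃ = 19.548π²/3² - 1.23 ≈ 20.207
Since 2.172π²/3² ≈ 2.382 > 1.23, all λₙ > 0.
The n=1 mode decays slowest → dominates as t → ∞.
Asymptotic: φ ~ c₁ sin(πx/3) e^{-λ₁t} with decay rate λ₁ ≈ 1.152.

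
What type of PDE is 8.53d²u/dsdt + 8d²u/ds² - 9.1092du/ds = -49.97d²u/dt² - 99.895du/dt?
Rewriting in standard form: 8d²u/ds² + 8.53d²u/dsdt + 49.97d²u/dt² - 9.1092du/ds + 99.895du/dt = 0. With A = 8, B = 8.53, C = 49.97, the discriminant is -1526.2791. This is an elliptic PDE.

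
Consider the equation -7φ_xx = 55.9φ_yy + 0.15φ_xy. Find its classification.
Rewriting in standard form: -7φ_xx - 0.15φ_xy - 55.9φ_yy = 0. Elliptic. (A = -7, B = -0.15, C = -55.9 gives B² - 4AC = -1565.1775.)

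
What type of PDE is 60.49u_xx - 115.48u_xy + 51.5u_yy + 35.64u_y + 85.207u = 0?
With A = 60.49, B = -115.48, C = 51.5, the discriminant is 874.6904. This is a hyperbolic PDE.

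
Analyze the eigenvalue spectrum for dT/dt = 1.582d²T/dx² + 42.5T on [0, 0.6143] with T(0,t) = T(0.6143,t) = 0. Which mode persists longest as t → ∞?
Eigenvalues: λₙ = 1.582n²π²/0.6143² - 42.5.
First three modes:
  n=1: λ₁ = 1.582π²/0.6143² - 42.5 ≈ -1.124
  n=2: λ₂ = 6.328π²/0.6143² - 42.5 ≈ 123.003
  n=3: λ₃ = 14.238π²/0.6143² - 42.5 ≈ 329.881
Since 1.582π²/0.6143² ≈ 41.376 < 42.5, λ₁ < 0.
The n=1 mode grows fastest (−λₙ is largest for n=1) → dominates.
Asymptotic: T ~ c₁ sin(πx/0.6143) e^{1.124t} (exponential growth at rate −λ₁ ≈ 1.124).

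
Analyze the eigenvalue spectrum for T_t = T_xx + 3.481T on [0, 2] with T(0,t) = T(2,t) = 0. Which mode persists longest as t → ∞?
Eigenvalues: λₙ = n²π²/2² - 3.481.
First three modes:
  n=1: λ₁ = π²/2² - 3.481 ≈ -1.014
  n=2: λ₂ = 4π²/2² - 3.481 ≈ 6.389
  n=3: λ₃ = 9π²/2² - 3.481 ≈ 18.726
Since π²/2² ≈ 2.467 < 3.481, λ₁ < 0.
The n=1 mode grows fastest (−λₙ is largest for n=1) → dominates.
Asymptotic: T ~ c₁ sin(πx/2) e^{1.014t} (exponential growth at rate −λ₁ ≈ 1.014).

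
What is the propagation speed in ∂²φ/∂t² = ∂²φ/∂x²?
Speed = 1. Information travels along characteristics x = x₀ ± 1t.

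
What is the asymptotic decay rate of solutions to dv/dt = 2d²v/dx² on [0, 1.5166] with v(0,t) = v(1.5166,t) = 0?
Eigenvalues: λₙ = 2n²π²/1.5166².
First three modes:
  n=1: λ₁ = 2π²/1.5166² ≈ 8.582
  n=2: λ₂ = 8π²/1.5166² ≈ 34.328 (4× faster decay)
  n=3: λ₃ = 18π²/1.5166² ≈ 77.238 (9× faster decay)
As t → ∞, higher modes decay exponentially faster. The n=1 mode dominates: v ~ c₁ sin(πx/1.5166) e^{-λ₁t}.
Decay rate: λ₁ = 2π²/1.5166² ≈ 8.582.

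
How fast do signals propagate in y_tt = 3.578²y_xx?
Speed = 3.578. Information travels along characteristics x = x₀ ± 3.578t.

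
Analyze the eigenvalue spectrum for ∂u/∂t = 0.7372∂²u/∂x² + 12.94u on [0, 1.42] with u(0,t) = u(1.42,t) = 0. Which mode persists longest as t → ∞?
Eigenvalues: λₙ = 0.7372n²π²/1.42² - 12.94.
First three modes:
  n=1: λ₁ = 0.7372π²/1.42² - 12.94 ≈ -9.332
  n=2: λ₂ = 2.9488π²/1.42² - 12.94 ≈ 1.493
  n=3: λ₃ = 6.6348π²/1.42² - 12.94 ≈ 19.535
Since 0.7372π²/1.42² ≈ 3.608 < 12.94, λ₁ < 0.
The n=1 mode grows fastest (−λₙ is largest for n=1) → dominates.
Asymptotic: u ~ c₁ sin(πx/1.42) e^{9.332t} (exponential growth at rate −λ₁ ≈ 9.332).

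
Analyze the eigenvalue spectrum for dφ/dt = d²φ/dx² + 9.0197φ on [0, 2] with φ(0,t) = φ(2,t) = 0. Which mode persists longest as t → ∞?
Eigenvalues: λₙ = n²π²/2² - 9.0197.
First three modes:
  n=1: λ₁ = π²/2² - 9.0197 ≈ -6.552
  n=2: λ₂ = 4π²/2² - 9.0197 ≈ 0.85
  n=3: λ₃ = 9π²/2² - 9.0197 ≈ 13.187
Since π²/2² ≈ 2.467 < 9.0197, λ₁ < 0.
The n=1 mode grows fastest (−λₙ is largest for n=1) → dominates.
Asymptotic: φ ~ c₁ sin(πx/2) e^{6.552t} (exponential growth at rate −λ₁ ≈ 6.552).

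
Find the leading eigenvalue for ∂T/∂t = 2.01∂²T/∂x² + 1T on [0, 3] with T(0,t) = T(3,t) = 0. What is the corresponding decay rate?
Eigenvalues: λₙ = 2.01n²π²/3² - 1.
First three modes:
  n=1: λ₁ = 2.01π²/3² - 1 ≈ 1.204
  n=2: λ₂ = 8.04π²/3² - 1 ≈ 7.817
  n=3: λ₃ = 18.09π²/3² - 1 ≈ 18.838
Since 2.01π²/3² ≈ 2.204 > 1, all λₙ > 0.
The n=1 mode decays slowest → dominates as t → ∞.
Asymptotic: T ~ c₁ sin(πx/3) e^{-λ₁t} with decay rate λ₁ ≈ 1.204.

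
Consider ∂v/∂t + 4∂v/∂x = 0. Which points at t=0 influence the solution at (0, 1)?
A single point: x = -4. The characteristic through (0, 1) is x - 4t = const, so x = 0 - 4·1 = -4.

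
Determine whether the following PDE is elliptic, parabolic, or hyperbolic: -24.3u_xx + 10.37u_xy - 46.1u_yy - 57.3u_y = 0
Coefficients: A = -24.3, B = 10.37, C = -46.1. B² - 4AC = -4373.3831, which is negative, so the equation is elliptic.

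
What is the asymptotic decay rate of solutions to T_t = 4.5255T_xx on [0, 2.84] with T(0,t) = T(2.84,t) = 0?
Eigenvalues: λₙ = 4.5255n²π²/2.84².
First three modes:
  n=1: λ₁ = 4.5255π²/2.84² ≈ 5.538
  n=2: λ₂ = 18.102π²/2.84² ≈ 22.151 (4× faster decay)
  n=3: λ₃ = 40.7295π²/2.84² ≈ 49.839 (9× faster decay)
As t → ∞, higher modes decay exponentially faster. The n=1 mode dominates: T ~ c₁ sin(πx/2.84) e^{-λ₁t}.
Decay rate: λ₁ = 4.5255π²/2.84² ≈ 5.538.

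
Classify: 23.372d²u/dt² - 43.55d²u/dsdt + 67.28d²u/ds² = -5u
Rewriting in standard form: 67.28d²u/ds² - 43.55d²u/dsdt + 23.372d²u/dt² + 5u = 0. Elliptic (discriminant = -4393.27014).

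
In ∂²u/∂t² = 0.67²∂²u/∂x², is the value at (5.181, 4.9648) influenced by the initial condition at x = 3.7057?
Yes. The domain of dependence is [1.854584, 8.507416], and 3.7057 ∈ [1.854584, 8.507416].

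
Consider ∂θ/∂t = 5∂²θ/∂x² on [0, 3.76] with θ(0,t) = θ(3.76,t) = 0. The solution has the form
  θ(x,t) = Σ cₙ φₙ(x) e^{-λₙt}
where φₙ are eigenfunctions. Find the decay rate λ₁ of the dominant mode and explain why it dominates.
Eigenvalues: λₙ = 5n²π²/3.76².
First three modes:
  n=1: λ₁ = 5π²/3.76² ≈ 3.491
  n=2: λ₂ = 20π²/3.76² ≈ 13.962 (4× faster decay)
  n=3: λ₃ = 45π²/3.76² ≈ 31.415 (9× faster decay)
As t → ∞, higher modes decay exponentially faster. The n=1 mode dominates: θ ~ c₁ sin(πx/3.76) e^{-λ₁t}.
Decay rate: λ₁ = 5π²/3.76² ≈ 3.491.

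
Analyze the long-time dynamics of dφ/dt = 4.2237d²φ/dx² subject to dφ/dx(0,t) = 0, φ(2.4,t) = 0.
Long-time behavior: φ → 0. Heat escapes through the Dirichlet boundary.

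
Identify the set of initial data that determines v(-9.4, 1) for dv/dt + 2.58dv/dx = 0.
A single point: x = -11.98. The characteristic through (-9.4, 1) is x - 2.58t = const, so x = -9.4 - 2.58·1 = -11.98.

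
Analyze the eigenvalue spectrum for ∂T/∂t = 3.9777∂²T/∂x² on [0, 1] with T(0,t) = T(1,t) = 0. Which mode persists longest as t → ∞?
Eigenvalues: λₙ = 3.9777n²π².
First three modes:
  n=1: λ₁ = 3.9777π² ≈ 39.258
  n=2: λ₂ = 15.9108π² ≈ 157.033 (4× faster decay)
  n=3: λ₃ = 35.7993π² ≈ 353.325 (9× faster decay)
As t → ∞, higher modes decay exponentially faster. The n=1 mode dominates: T ~ c₁ sin(πx) e^{-λ₁t}.
Decay rate: λ₁ = 3.9777π² ≈ 39.258.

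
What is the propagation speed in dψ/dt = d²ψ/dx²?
Infinite. The heat equation is parabolic, not hyperbolic, so disturbances propagate instantly.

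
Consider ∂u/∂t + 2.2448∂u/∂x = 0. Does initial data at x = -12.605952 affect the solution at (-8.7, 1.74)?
Yes. The characteristic through (-8.7, 1.74) passes through x = -12.605952.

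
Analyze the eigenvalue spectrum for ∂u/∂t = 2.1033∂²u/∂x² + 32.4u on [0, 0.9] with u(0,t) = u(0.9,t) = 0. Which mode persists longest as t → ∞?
Eigenvalues: λₙ = 2.1033n²π²/0.9² - 32.4.
First three modes:
  n=1: λ₁ = 2.1033π²/0.9² - 32.4 ≈ -6.772
  n=2: λ₂ = 8.4132π²/0.9² - 32.4 ≈ 70.112
  n=3: λ₃ = 18.9297π²/0.9² - 32.4 ≈ 198.253
Since 2.1033π²/0.9² ≈ 25.628 < 32.4, λ₁ < 0.
The n=1 mode grows fastest (−λₙ is largest for n=1) → dominates.
Asymptotic: u ~ c₁ sin(πx/0.9) e^{6.772t} (exponential growth at rate −λ₁ ≈ 6.772).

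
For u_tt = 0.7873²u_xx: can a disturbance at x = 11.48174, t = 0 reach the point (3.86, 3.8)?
No. The domain of dependence is [0.86826, 6.85174], and 11.48174 is outside this interval.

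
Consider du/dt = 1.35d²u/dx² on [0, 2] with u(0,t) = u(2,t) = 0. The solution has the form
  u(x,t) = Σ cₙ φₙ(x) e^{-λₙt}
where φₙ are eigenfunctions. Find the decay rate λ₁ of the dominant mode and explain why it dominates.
Eigenvalues: λₙ = 1.35n²π²/2².
First three modes:
  n=1: λ₁ = 1.35π²/2² ≈ 3.331
  n=2: λ₂ = 5.4π²/2² ≈ 13.324 (4× faster decay)
  n=3: λ₃ = 12.15π²/2² ≈ 29.979 (9× faster decay)
As t → ∞, higher modes decay exponentially faster. The n=1 mode dominates: u ~ c₁ sin(πx/2) e^{-λ₁t}.
Decay rate: λ₁ = 1.35π²/2² ≈ 3.331.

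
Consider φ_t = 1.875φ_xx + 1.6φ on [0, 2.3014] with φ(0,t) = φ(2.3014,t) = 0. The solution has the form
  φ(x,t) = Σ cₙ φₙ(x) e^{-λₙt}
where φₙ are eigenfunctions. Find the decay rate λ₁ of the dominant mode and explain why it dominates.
Eigenvalues: λₙ = 1.875n²π²/2.3014² - 1.6.
First three modes:
  n=1: λ₁ = 1.875π²/2.3014² - 1.6 ≈ 1.894
  n=2: λ₂ = 7.5π²/2.3014² - 1.6 ≈ 12.376
  n=3: λ₃ = 16.875π²/2.3014² - 1.6 ≈ 29.846
Since 1.875π²/2.3014² ≈ 3.494 > 1.6, all λₙ > 0.
The n=1 mode decays slowest → dominates as t → ∞.
Asymptotic: φ ~ c₁ sin(πx/2.3014) e^{-λ₁t} with decay rate λ₁ ≈ 1.894.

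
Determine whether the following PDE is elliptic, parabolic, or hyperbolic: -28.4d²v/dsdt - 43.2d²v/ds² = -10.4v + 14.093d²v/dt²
Rewriting in standard form: -43.2d²v/ds² - 28.4d²v/dsdt - 14.093d²v/dt² + 10.4v = 0. Coefficients: A = -43.2, B = -28.4, C = -14.093. B² - 4AC = -1628.7104, which is negative, so the equation is elliptic.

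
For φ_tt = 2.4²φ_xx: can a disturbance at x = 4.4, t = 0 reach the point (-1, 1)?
No. The domain of dependence is [-3.4, 1.4], and 4.4 is outside this interval.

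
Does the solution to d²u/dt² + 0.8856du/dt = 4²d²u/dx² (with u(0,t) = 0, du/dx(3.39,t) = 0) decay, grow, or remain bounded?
u → 0. Damping (γ=0.8856) dissipates energy; oscillations decay exponentially.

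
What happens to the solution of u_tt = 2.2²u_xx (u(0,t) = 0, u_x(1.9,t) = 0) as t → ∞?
u oscillates (no decay). Energy is conserved; the solution oscillates indefinitely as standing waves.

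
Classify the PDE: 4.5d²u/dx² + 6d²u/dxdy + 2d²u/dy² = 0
A = 4.5, B = 6, C = 2. Discriminant B² - 4AC = 0. Since 0 = 0, parabolic.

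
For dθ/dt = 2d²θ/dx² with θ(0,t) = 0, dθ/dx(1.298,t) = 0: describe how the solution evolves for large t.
θ → 0. Heat escapes through the Dirichlet boundary.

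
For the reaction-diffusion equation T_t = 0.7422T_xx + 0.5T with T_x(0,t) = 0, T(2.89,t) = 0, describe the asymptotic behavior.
T grows unboundedly. Reaction dominates diffusion (r=0.5 > κπ²/(4L²)≈0.22); solution grows exponentially.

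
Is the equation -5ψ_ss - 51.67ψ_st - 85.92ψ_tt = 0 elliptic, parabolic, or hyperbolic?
Computing B² - 4AC with A = -5, B = -51.67, C = -85.92: discriminant = 951.3889 (positive). Answer: hyperbolic.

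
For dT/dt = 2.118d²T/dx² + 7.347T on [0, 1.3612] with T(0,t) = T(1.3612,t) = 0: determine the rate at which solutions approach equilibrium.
Eigenvalues: λₙ = 2.118n²π²/1.3612² - 7.347.
First three modes:
  n=1: λ₁ = 2.118π²/1.3612² - 7.347 ≈ 3.935
  n=2: λ₂ = 8.472π²/1.3612² - 7.347 ≈ 37.781
  n=3: λ₃ = 19.062π²/1.3612² - 7.347 ≈ 94.19
Since 2.118π²/1.3612² ≈ 11.282 > 7.347, all λₙ > 0.
The n=1 mode decays slowest → dominates as t → ∞.
Asymptotic: T ~ c₁ sin(πx/1.3612) e^{-λ₁t} with decay rate λ₁ ≈ 3.935.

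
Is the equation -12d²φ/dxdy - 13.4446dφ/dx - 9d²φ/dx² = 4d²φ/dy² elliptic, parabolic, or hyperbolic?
Rewriting in standard form: -9d²φ/dx² - 12d²φ/dxdy - 4d²φ/dy² - 13.4446dφ/dx = 0. Computing B² - 4AC with A = -9, B = -12, C = -4: discriminant = 0 (zero). Answer: parabolic.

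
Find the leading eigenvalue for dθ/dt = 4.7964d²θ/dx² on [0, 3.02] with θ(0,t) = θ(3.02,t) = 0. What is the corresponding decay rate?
Eigenvalues: λₙ = 4.7964n²π²/3.02².
First three modes:
  n=1: λ₁ = 4.7964π²/3.02² ≈ 5.19
  n=2: λ₂ = 19.1856π²/3.02² ≈ 20.762 (4× faster decay)
  n=3: λ₃ = 43.1676π²/3.02² ≈ 46.714 (9× faster decay)
As t → ∞, higher modes decay exponentially faster. The n=1 mode dominates: θ ~ c₁ sin(πx/3.02) e^{-λ₁t}.
Decay rate: λ₁ = 4.7964π²/3.02² ≈ 5.19.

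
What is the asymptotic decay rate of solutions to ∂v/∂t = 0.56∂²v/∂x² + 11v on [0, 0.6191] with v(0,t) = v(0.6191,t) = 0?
Eigenvalues: λₙ = 0.56n²π²/0.6191² - 11.
First three modes:
  n=1: λ₁ = 0.56π²/0.6191² - 11 ≈ 3.42
  n=2: λ₂ = 2.24π²/0.6191² - 11 ≈ 46.68
  n=3: λ₃ = 5.04π²/0.6191² - 11 ≈ 118.78
Since 0.56π²/0.6191² ≈ 14.42 > 11, all λₙ > 0.
The n=1 mode decays slowest → dominates as t → ∞.
Asymptotic: v ~ c₁ sin(πx/0.6191) e^{-λ₁t} with decay rate λ₁ ≈ 3.42.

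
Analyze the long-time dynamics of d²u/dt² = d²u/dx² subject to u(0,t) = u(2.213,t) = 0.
Long-time behavior: u oscillates (no decay). Energy is conserved; the solution oscillates indefinitely as standing waves.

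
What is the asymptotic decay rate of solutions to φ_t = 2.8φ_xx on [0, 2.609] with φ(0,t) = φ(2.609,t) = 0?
Eigenvalues: λₙ = 2.8n²π²/2.609².
First three modes:
  n=1: λ₁ = 2.8π²/2.609² ≈ 4.06
  n=2: λ₂ = 11.2π²/2.609² ≈ 16.239 (4× faster decay)
  n=3: λ₃ = 25.2π²/2.609² ≈ 36.539 (9× faster decay)
As t → ∞, higher modes decay exponentially faster. The n=1 mode dominates: φ ~ c₁ sin(πx/2.609) e^{-λ₁t}.
Decay rate: λ₁ = 2.8π²/2.609² ≈ 4.06.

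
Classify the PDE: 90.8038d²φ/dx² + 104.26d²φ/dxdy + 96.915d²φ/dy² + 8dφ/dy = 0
A = 90.8038, B = 104.26, C = 96.915. Discriminant B² - 4AC = -24330.853508. Since -24330.853508 < 0, elliptic.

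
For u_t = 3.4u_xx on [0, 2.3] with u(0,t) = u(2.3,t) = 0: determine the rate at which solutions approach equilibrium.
Eigenvalues: λₙ = 3.4n²π²/2.3².
First three modes:
  n=1: λ₁ = 3.4π²/2.3² ≈ 6.343
  n=2: λ₂ = 13.6π²/2.3² ≈ 25.374 (4× faster decay)
  n=3: λ₃ = 30.6π²/2.3² ≈ 57.091 (9× faster decay)
As t → ∞, higher modes decay exponentially faster. The n=1 mode dominates: u ~ c₁ sin(πx/2.3) e^{-λ₁t}.
Decay rate: λ₁ = 3.4π²/2.3² ≈ 6.343.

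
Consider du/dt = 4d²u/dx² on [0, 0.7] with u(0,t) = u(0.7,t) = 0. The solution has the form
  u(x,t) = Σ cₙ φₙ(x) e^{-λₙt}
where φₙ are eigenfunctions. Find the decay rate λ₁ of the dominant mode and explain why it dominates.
Eigenvalues: λₙ = 4n²π²/0.7².
First three modes:
  n=1: λ₁ = 4π²/0.7² ≈ 80.568
  n=2: λ₂ = 16π²/0.7² ≈ 322.273 (4× faster decay)
  n=3: λ₃ = 36π²/0.7² ≈ 725.114 (9× faster decay)
As t → ∞, higher modes decay exponentially faster. The n=1 mode dominates: u ~ c₁ sin(πx/0.7) e^{-λ₁t}.
Decay rate: λ₁ = 4π²/0.7² ≈ 80.568.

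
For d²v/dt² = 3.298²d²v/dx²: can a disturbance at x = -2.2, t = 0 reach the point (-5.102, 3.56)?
Yes. The domain of dependence is [-16.84288, 6.63888], and -2.2 ∈ [-16.84288, 6.63888].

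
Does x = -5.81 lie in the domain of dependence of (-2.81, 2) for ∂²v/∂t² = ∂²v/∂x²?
No. The domain of dependence is [-4.81, -0.81], and -5.81 is outside this interval.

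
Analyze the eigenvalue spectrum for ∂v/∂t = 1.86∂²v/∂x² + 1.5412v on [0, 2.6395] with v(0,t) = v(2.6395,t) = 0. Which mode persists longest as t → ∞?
Eigenvalues: λₙ = 1.86n²π²/2.6395² - 1.5412.
First three modes:
  n=1: λ₁ = 1.86π²/2.6395² - 1.5412 ≈ 1.094
  n=2: λ₂ = 7.44π²/2.6395² - 1.5412 ≈ 8.999
  n=3: λ₃ = 16.74π²/2.6395² - 1.5412 ≈ 22.173
Since 1.86π²/2.6395² ≈ 2.635 > 1.5412, all λₙ > 0.
The n=1 mode decays slowest → dominates as t → ∞.
Asymptotic: v ~ c₁ sin(πx/2.6395) e^{-λ₁t} with decay rate λ₁ ≈ 1.094.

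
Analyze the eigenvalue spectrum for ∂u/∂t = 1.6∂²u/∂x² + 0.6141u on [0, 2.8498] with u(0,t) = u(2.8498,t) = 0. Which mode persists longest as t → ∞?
Eigenvalues: λₙ = 1.6n²π²/2.8498² - 0.6141.
First three modes:
  n=1: λ₁ = 1.6π²/2.8498² - 0.6141 ≈ 1.33
  n=2: λ₂ = 6.4π²/2.8498² - 0.6141 ≈ 7.164
  n=3: λ₃ = 14.4π²/2.8498² - 0.6141 ≈ 16.886
Since 1.6π²/2.8498² ≈ 1.944 > 0.6141, all λₙ > 0.
The n=1 mode decays slowest → dominates as t → ∞.
Asymptotic: u ~ c₁ sin(πx/2.8498) e^{-λ₁t} with decay rate λ₁ ≈ 1.33.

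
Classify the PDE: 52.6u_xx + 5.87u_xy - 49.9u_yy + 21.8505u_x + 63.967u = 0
A = 52.6, B = 5.87, C = -49.9. Discriminant B² - 4AC = 10533.4169. Since 10533.4169 > 0, hyperbolic.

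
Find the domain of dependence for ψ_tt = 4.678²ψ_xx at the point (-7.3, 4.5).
Domain of dependence: [-28.351, 13.751]. Signals travel at speed 4.678, so data within |x - -7.3| ≤ 4.678·4.5 = 21.051 can reach the point.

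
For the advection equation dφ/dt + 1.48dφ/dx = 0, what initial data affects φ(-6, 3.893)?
A single point: x = -11.76164. The characteristic through (-6, 3.893) is x - 1.48t = const, so x = -6 - 1.48·3.893 = -11.76164.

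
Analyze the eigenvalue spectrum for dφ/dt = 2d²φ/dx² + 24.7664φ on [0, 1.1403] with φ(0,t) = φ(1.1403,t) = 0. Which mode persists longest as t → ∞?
Eigenvalues: λₙ = 2n²π²/1.1403² - 24.7664.
First three modes:
  n=1: λ₁ = 2π²/1.1403² - 24.7664 ≈ -9.586
  n=2: λ₂ = 8π²/1.1403² - 24.7664 ≈ 35.956
  n=3: λ₃ = 18π²/1.1403² - 24.7664 ≈ 111.86
Since 2π²/1.1403² ≈ 15.181 < 24.7664, λ₁ < 0.
The n=1 mode grows fastest (−λₙ is largest for n=1) → dominates.
Asymptotic: φ ~ c₁ sin(πx/1.1403) e^{9.586t} (exponential growth at rate −λ₁ ≈ 9.586).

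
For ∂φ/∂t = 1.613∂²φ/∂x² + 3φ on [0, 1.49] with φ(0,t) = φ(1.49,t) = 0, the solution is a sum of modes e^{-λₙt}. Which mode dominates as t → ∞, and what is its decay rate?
Eigenvalues: λₙ = 1.613n²π²/1.49² - 3.
First three modes:
  n=1: λ₁ = 1.613π²/1.49² - 3 ≈ 4.171
  n=2: λ₂ = 6.452π²/1.49² - 3 ≈ 25.683
  n=3: λ₃ = 14.517π²/1.49² - 3 ≈ 61.536
Since 1.613π²/1.49² ≈ 7.171 > 3, all λₙ > 0.
The n=1 mode decays slowest → dominates as t → ∞.
Asymptotic: φ ~ c₁ sin(πx/1.49) e^{-λ₁t} with decay rate λ₁ ≈ 4.171.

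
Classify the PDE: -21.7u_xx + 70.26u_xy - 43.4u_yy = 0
A = -21.7, B = 70.26, C = -43.4. Discriminant B² - 4AC = 1169.3476. Since 1169.3476 > 0, hyperbolic.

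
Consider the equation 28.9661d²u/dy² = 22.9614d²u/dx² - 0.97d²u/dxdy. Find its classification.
Rewriting in standard form: -22.9614d²u/dx² + 0.97d²u/dxdy + 28.9661d²u/dy² = 0. Hyperbolic. (A = -22.9614, B = 0.97, C = 28.9661 gives B² - 4AC = 2661.34973416.)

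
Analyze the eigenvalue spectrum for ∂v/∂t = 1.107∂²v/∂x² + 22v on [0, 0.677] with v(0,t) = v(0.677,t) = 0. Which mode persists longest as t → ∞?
Eigenvalues: λₙ = 1.107n²π²/0.677² - 22.
First three modes:
  n=1: λ₁ = 1.107π²/0.677² - 22 ≈ 1.838
  n=2: λ₂ = 4.428π²/0.677² - 22 ≈ 73.352
  n=3: λ₃ = 9.963π²/0.677² - 22 ≈ 192.542
Since 1.107π²/0.677² ≈ 23.838 > 22, all λₙ > 0.
The n=1 mode decays slowest → dominates as t → ∞.
Asymptotic: v ~ c₁ sin(πx/0.677) e^{-λ₁t} with decay rate λ₁ ≈ 1.838.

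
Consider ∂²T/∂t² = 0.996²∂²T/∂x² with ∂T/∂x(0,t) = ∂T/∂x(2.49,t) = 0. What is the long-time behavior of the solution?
As t → ∞, T oscillates about a mean that drifts linearly in t (generically unbounded; no decay). There is no damping, so the nonconstant modes persist as standing waves (energy conserved, no decay). But with Neumann conditions at both ends the constant mode has eigenvalue 0: the spatial mean M(t) of T satisfies M'' = 0, so M(t) = M(0) + M'(0)·t. Unless the initial velocity has zero mean (∫T_t(x,0)dx = 0), the solution grows linearly in t (unbounded, though not exponentially); if it does have zero mean, the solution stays bounded and simply oscillates.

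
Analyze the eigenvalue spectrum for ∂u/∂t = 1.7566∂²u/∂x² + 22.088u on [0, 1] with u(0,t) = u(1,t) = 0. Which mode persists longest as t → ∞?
Eigenvalues: λₙ = 1.7566n²π²/1² - 22.088.
First three modes:
  n=1: λ₁ = 1.7566π² - 22.088 ≈ -4.751
  n=2: λ₂ = 7.0264π² - 22.088 ≈ 47.26
  n=3: λ₃ = 15.8094π² - 22.088 ≈ 133.945
Since 1.7566π² ≈ 17.337 < 22.088, λ₁ < 0.
The n=1 mode grows fastest (−λₙ is largest for n=1) → dominates.
Asymptotic: u ~ c₁ sin(πx/1) e^{4.751t} (exponential growth at rate −λ₁ ≈ 4.751).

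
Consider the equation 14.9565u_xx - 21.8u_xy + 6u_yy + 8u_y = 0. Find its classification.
Hyperbolic. (A = 14.9565, B = -21.8, C = 6 gives B² - 4AC = 116.284.)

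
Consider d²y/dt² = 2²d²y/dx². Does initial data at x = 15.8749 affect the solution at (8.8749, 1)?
No. The domain of dependence is [6.8749, 10.8749], and 15.8749 is outside this interval.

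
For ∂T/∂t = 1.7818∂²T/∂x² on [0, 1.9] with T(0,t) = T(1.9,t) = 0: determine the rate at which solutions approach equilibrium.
Eigenvalues: λₙ = 1.7818n²π²/1.9².
First three modes:
  n=1: λ₁ = 1.7818π²/1.9² ≈ 4.871
  n=2: λ₂ = 7.1272π²/1.9² ≈ 19.485 (4× faster decay)
  n=3: λ₃ = 16.0362π²/1.9² ≈ 43.842 (9× faster decay)
As t → ∞, higher modes decay exponentially faster. The n=1 mode dominates: T ~ c₁ sin(πx/1.9) e^{-λ₁t}.
Decay rate: λ₁ = 1.7818π²/1.9² ≈ 4.871.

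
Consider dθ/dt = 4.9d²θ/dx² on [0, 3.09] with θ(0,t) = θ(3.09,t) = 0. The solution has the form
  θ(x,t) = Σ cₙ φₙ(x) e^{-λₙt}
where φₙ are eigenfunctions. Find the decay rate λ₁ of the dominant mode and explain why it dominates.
Eigenvalues: λₙ = 4.9n²π²/3.09².
First three modes:
  n=1: λ₁ = 4.9π²/3.09² ≈ 5.065
  n=2: λ₂ = 19.6π²/3.09² ≈ 20.26 (4× faster decay)
  n=3: λ₃ = 44.1π²/3.09² ≈ 45.585 (9× faster decay)
As t → ∞, higher modes decay exponentially faster. The n=1 mode dominates: θ ~ c₁ sin(πx/3.09) e^{-λ₁t}.
Decay rate: λ₁ = 4.9π²/3.09² ≈ 5.065.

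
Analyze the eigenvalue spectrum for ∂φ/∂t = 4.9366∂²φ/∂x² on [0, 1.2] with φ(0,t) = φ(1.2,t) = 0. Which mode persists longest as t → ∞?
Eigenvalues: λₙ = 4.9366n²π²/1.2².
First three modes:
  n=1: λ₁ = 4.9366π²/1.2² ≈ 33.835
  n=2: λ₂ = 19.7464π²/1.2² ≈ 135.34 (4× faster decay)
  n=3: λ₃ = 44.4294π²/1.2² ≈ 304.514 (9× faster decay)
As t → ∞, higher modes decay exponentially faster. The n=1 mode dominates: φ ~ c₁ sin(πx/1.2) e^{-λ₁t}.
Decay rate: λ₁ = 4.9366π²/1.2² ≈ 33.835.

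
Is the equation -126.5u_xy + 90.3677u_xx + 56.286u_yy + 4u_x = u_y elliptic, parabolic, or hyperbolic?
Rewriting in standard form: 90.3677u_xx - 126.5u_xy + 56.286u_yy + 4u_x - u_y = 0. Computing B² - 4AC with A = 90.3677, B = -126.5, C = 56.286: discriminant = -4343.4954488 (negative). Answer: elliptic.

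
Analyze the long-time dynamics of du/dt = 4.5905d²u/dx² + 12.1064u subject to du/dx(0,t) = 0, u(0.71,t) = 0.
Long-time behavior: u → 0. Diffusion dominates reaction (r=12.1064 < κπ²/(4L²)≈22.47); solution decays.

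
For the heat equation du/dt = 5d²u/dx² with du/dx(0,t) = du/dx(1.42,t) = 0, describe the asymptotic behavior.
u → constant (steady state). Heat is conserved (no flux at boundaries); solution approaches the spatial average.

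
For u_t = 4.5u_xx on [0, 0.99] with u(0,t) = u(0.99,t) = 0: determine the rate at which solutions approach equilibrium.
Eigenvalues: λₙ = 4.5n²π²/0.99².
First three modes:
  n=1: λ₁ = 4.5π²/0.99² ≈ 45.315
  n=2: λ₂ = 18π²/0.99² ≈ 181.26 (4× faster decay)
  n=3: λ₃ = 40.5π²/0.99² ≈ 407.835 (9× faster decay)
As t → ∞, higher modes decay exponentially faster. The n=1 mode dominates: u ~ c₁ sin(πx/0.99) e^{-λ₁t}.
Decay rate: λ₁ = 4.5π²/0.99² ≈ 45.315.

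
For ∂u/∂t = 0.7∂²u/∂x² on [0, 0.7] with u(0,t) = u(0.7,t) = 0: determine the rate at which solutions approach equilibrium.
Eigenvalues: λₙ = 0.7n²π²/0.7².
First three modes:
  n=1: λ₁ = 0.7π²/0.7² ≈ 14.099
  n=2: λ₂ = 2.8π²/0.7² ≈ 56.398 (4× faster decay)
  n=3: λ₃ = 6.3π²/0.7² ≈ 126.895 (9× faster decay)
As t → ∞, higher modes decay exponentially faster. The n=1 mode dominates: u ~ c₁ sin(πx/0.7) e^{-λ₁t}.
Decay rate: λ₁ = 0.7π²/0.7² ≈ 14.099.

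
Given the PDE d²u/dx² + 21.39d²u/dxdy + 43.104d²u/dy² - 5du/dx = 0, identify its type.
The second-order coefficients are A = 1, B = 21.39, C = 43.104. Since B² - 4AC = 285.1161 > 0, this is a hyperbolic PDE.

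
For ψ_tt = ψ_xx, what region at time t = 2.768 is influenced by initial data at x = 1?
Domain of influence: [-1.768, 3.768]. Data at x = 1 spreads outward at speed 1.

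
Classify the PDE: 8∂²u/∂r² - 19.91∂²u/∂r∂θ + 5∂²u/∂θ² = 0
A = 8, B = -19.91, C = 5. Discriminant B² - 4AC = 236.4081. Since 236.4081 > 0, hyperbolic.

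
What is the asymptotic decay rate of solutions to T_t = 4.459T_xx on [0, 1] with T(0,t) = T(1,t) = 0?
Eigenvalues: λₙ = 4.459n²π².
First three modes:
  n=1: λ₁ = 4.459π² ≈ 44.009
  n=2: λ₂ = 17.836π² ≈ 176.034 (4× faster decay)
  n=3: λ₃ = 40.131π² ≈ 396.077 (9× faster decay)
As t → ∞, higher modes decay exponentially faster. The n=1 mode dominates: T ~ c₁ sin(πx) e^{-λ₁t}.
Decay rate: λ₁ = 4.459π² ≈ 44.009.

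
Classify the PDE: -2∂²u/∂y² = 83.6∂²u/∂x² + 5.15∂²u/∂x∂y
Rewriting in standard form: -83.6∂²u/∂x² - 5.15∂²u/∂x∂y - 2∂²u/∂y² = 0. A = -83.6, B = -5.15, C = -2. Discriminant B² - 4AC = -642.2775. Since -642.2775 < 0, elliptic.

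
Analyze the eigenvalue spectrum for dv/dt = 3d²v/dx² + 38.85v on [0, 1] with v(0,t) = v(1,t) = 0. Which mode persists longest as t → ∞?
Eigenvalues: λₙ = 3n²π²/1² - 38.85.
First three modes:
  n=1: λ₁ = 3π² - 38.85 ≈ -9.241
  n=2: λ₂ = 12π² - 38.85 ≈ 79.585
  n=3: λ₃ = 27π² - 38.85 ≈ 227.629
Since 3π² ≈ 29.609 < 38.85, λ₁ < 0.
The n=1 mode grows fastest (−λₙ is largest for n=1) → dominates.
Asymptotic: v ~ c₁ sin(πx/1) e^{9.241t} (exponential growth at rate −λ₁ ≈ 9.241).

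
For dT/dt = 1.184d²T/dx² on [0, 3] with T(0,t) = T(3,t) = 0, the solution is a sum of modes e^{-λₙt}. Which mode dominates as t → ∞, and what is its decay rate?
Eigenvalues: λₙ = 1.184n²π²/3².
First three modes:
  n=1: λ₁ = 1.184π²/3² ≈ 1.298
  n=2: λ₂ = 4.736π²/3² ≈ 5.194 (4× faster decay)
  n=3: λ₃ = 10.656π²/3² ≈ 11.686 (9× faster decay)
As t → ∞, higher modes decay exponentially faster. The n=1 mode dominates: T ~ c₁ sin(πx/3) e^{-λ₁t}.
Decay rate: λ₁ = 1.184π²/3² ≈ 1.298.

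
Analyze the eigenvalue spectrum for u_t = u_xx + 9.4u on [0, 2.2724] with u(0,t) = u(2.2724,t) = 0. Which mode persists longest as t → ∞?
Eigenvalues: λₙ = n²π²/2.2724² - 9.4.
First three modes:
  n=1: λ₁ = π²/2.2724² - 9.4 ≈ -7.489
  n=2: λ₂ = 4π²/2.2724² - 9.4 ≈ -1.755
  n=3: λ₃ = 9π²/2.2724² - 9.4 ≈ 7.802
Since π²/2.2724² ≈ 1.911 < 9.4, λ₁ < 0.
The n=1 mode grows fastest (−λₙ is largest for n=1) → dominates.
Asymptotic: u ~ c₁ sin(πx/2.2724) e^{7.489t} (exponential growth at rate −λ₁ ≈ 7.489).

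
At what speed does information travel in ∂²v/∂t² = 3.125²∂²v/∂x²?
Speed = 3.125. Information travels along characteristics x = x₀ ± 3.125t.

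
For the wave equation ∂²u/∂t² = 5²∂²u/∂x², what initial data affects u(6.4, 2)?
Domain of dependence: [-3.6, 16.4]. Signals travel at speed 5, so data within |x - 6.4| ≤ 5·2 = 10 can reach the point.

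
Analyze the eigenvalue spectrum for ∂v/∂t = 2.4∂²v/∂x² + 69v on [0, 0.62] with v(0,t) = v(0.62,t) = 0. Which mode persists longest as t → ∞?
Eigenvalues: λₙ = 2.4n²π²/0.62² - 69.
First three modes:
  n=1: λ₁ = 2.4π²/0.62² - 69 ≈ -7.379
  n=2: λ₂ = 9.6π²/0.62² - 69 ≈ 177.483
  n=3: λ₃ = 21.6π²/0.62² - 69 ≈ 485.588
Since 2.4π²/0.62² ≈ 61.621 < 69, λ₁ < 0.
The n=1 mode grows fastest (−λₙ is largest for n=1) → dominates.
Asymptotic: v ~ c₁ sin(πx/0.62) e^{7.379t} (exponential growth at rate −λ₁ ≈ 7.379).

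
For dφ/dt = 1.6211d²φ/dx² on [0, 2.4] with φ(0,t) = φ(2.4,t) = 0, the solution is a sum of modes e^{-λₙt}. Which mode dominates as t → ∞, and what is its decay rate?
Eigenvalues: λₙ = 1.6211n²π²/2.4².
First three modes:
  n=1: λ₁ = 1.6211π²/2.4² ≈ 2.778
  n=2: λ₂ = 6.4844π²/2.4² ≈ 11.111 (4× faster decay)
  n=3: λ₃ = 14.5899π²/2.4² ≈ 24.999 (9× faster decay)
As t → ∞, higher modes decay exponentially faster. The n=1 mode dominates: φ ~ c₁ sin(πx/2.4) e^{-λ₁t}.
Decay rate: λ₁ = 1.6211π²/2.4² ≈ 2.778.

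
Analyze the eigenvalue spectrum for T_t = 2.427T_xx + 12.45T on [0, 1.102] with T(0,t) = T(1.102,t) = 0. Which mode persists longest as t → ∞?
Eigenvalues: λₙ = 2.427n²π²/1.102² - 12.45.
First three modes:
  n=1: λ₁ = 2.427π²/1.102² - 12.45 ≈ 7.275
  n=2: λ₂ = 9.708π²/1.102² - 12.45 ≈ 66.448
  n=3: λ₃ = 21.843π²/1.102² - 12.45 ≈ 165.071
Since 2.427π²/1.102² ≈ 19.725 > 12.45, all λₙ > 0.
The n=1 mode decays slowest → dominates as t → ∞.
Asymptotic: T ~ c₁ sin(πx/1.102) e^{-λ₁t} with decay rate λ₁ ≈ 7.275.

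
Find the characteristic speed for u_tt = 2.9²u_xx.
Speed = 2.9. Information travels along characteristics x = x₀ ± 2.9t.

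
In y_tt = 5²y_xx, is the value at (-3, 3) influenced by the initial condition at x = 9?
Yes. The domain of dependence is [-18, 12], and 9 ∈ [-18, 12].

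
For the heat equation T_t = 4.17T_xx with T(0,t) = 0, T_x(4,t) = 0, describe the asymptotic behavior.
T → 0. Heat escapes through the Dirichlet boundary.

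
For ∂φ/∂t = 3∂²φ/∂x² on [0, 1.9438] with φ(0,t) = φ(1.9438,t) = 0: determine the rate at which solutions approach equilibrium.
Eigenvalues: λₙ = 3n²π²/1.9438².
First three modes:
  n=1: λ₁ = 3π²/1.9438² ≈ 7.836
  n=2: λ₂ = 12π²/1.9438² ≈ 31.346 (4× faster decay)
  n=3: λ₃ = 27π²/1.9438² ≈ 70.528 (9× faster decay)
As t → ∞, higher modes decay exponentially faster. The n=1 mode dominates: φ ~ c₁ sin(πx/1.9438) e^{-λ₁t}.
Decay rate: λ₁ = 3π²/1.9438² ≈ 7.836.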